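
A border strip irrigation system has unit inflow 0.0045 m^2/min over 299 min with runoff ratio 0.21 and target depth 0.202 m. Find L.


L = q*t/((1+r)*Z)
L = 0.0045*299/((1+0.21)*0.202)
L = 1.3455/0.24442

5.5049 m


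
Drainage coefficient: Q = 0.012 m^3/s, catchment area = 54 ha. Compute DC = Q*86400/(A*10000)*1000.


DC = Q * 86400 / (A * 10000) * 1000
DC = 0.012 * 86400 / (54 * 10000) * 1000
DC = 1036800.0000 / 540000

1.9200 mm/day


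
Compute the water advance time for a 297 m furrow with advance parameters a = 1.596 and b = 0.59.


t = (L/a)^(1/b)
t = (297/1.596)^(1/0.59)
t = 186.090226^(1/0.59)

7030.5466 min


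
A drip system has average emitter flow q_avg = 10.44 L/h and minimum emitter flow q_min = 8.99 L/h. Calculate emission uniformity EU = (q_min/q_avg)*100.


EU = (q_min/q_avg)*100 = (8.99/10.44)*100 = 86.1111%

86.1111 %


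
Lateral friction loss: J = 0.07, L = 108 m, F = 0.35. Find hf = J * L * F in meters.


hf = J * L * F = 0.07 * 108 * 0.35 = 2.6460 m

2.6460 m


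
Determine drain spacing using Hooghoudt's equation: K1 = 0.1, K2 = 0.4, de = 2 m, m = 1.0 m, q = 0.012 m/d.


S^2 = 8*K2*de*m/q + 4*K1*m^2/q
S^2 = 8*0.4*2*1.0/0.012 + 4*0.1*1.0^2/0.012
S = sqrt(566.6667)

23.8048 m


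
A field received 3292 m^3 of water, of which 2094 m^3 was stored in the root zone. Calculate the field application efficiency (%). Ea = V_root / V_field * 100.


Ea = V_root / V_field * 100 = 2094 / 3292 * 100 = 63.6087%

63.6087 %


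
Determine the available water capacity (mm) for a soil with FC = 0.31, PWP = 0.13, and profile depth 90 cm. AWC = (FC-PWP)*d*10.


AWC = (FC - PWP) * d * 10
AWC = (0.31 - 0.13) * 90 * 10
AWC = 0.1800 * 90 * 10

162.0000 mm


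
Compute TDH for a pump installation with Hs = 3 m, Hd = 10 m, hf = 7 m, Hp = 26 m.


TDH = Hs + Hd + hf + Hp = 3 + 10 + 7 + 26 = 46

46 m


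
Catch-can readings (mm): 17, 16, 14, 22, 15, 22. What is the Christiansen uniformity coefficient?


mean = 17.666667 mm
MAD = 2.888889 mm
CU = (1 - 2.888889/17.666667)*100

83.6478 %


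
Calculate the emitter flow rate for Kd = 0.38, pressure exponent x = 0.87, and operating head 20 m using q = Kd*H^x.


q = Kd * H^x = 0.38 * 20^0.87 = 0.38 * 13.548652

5.1485 L/h


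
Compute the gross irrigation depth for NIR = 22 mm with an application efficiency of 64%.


Ea = 64% = 0.64
GID = NIR / Ea = 22 / 0.64 = 34.3750 mm

34.3750 mm


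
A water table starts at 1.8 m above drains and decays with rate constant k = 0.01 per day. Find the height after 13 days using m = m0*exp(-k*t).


m = m0 * exp(-k*t)
m = 1.8 * exp(-0.01 * 13)
m = 1.8 * exp(-0.1300)

1.5806 m


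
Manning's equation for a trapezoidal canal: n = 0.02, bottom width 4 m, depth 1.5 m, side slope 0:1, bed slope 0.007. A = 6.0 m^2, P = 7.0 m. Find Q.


R = A/P = 6.0/7.0 = 0.857143
Q = (1/0.02) * 6.0 * 0.857143^(2/3) * 0.007^0.5

22.6485 m^3/s


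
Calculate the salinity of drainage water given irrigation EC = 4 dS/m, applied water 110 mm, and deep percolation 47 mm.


EC_dw = EC_iw * D_iw / D_dw
EC_dw = 4 * 110 / 47
EC_dw = 440 / 47

9.3617 dS/m


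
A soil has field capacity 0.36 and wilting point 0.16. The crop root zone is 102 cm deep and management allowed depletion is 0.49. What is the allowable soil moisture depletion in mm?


SMD = (FC - PWP) * d * MAD * 10
SMD = (0.36 - 0.16) * 102 * 0.49 * 10
SMD = 0.2000 * 102 * 0.49 * 10

99.9600 mm


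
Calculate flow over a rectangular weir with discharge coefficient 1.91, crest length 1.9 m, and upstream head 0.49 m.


Q = C * L * H^(3/2) = 1.91 * 1.9 * 0.49^1.5 = 1.91 * 1.9 * 0.343000

1.2447 m^3/s


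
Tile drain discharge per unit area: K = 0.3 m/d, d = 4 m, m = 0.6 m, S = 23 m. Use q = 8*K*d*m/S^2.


q = 8*K*d*m/S^2
q = 8*0.3*4*0.6/23^2
q = 5.7600 / 529

0.0109 m/d


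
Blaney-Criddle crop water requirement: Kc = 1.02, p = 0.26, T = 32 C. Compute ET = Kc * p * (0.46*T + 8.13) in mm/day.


ET = Kc * p * (0.46*T + 8.13)
ET = 1.02 * 0.26 * (0.46*32 + 8.13)
ET = 1.02 * 0.26 * 22.8500

6.0598 mm/day


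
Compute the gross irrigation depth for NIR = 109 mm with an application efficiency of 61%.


Ea = 61% = 0.61
GID = NIR / Ea = 109 / 0.61 = 178.6885 mm

178.6885 mm


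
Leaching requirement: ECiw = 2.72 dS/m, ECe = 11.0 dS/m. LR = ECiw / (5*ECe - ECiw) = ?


LR = ECiw / (5*ECe - ECiw)
LR = 2.72 / (5*11.0 - 2.72)
LR = 2.72 / 52.2800

0.0520


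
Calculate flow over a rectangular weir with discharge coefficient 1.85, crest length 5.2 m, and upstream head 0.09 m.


Q = C * L * H^(3/2) = 1.85 * 5.2 * 0.09^1.5 = 1.85 * 5.2 * 0.027000

0.2597 m^3/s


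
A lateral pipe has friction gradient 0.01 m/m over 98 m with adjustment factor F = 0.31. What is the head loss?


hf = J * L * F = 0.01 * 98 * 0.31 = 0.3038 m

0.3038 m


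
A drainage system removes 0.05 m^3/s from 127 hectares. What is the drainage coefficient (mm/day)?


DC = Q * 86400 / (A * 10000) * 1000
DC = 0.05 * 86400 / (127 * 10000) * 1000
DC = 4320000.0000 / 1270000

3.4016 mm/day


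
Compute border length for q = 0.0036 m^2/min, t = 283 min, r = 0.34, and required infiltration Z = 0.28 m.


L = q*t/((1+r)*Z)
L = 0.0036*283/((1+0.34)*0.28)
L = 1.0188/0.3752

2.7154 m


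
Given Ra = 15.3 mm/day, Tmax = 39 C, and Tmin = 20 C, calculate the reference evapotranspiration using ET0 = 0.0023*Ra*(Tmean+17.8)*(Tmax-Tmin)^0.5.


Tmean = (Tmax + Tmin)/2 = (39 + 20)/2 = 29.5
ET0 = 0.0023 * 15.3 * (29.5 + 17.8) * sqrt(39 - 20)
ET0 = 0.0023 * 15.3 * 47.3 * 4.358899

7.2553 mm/day


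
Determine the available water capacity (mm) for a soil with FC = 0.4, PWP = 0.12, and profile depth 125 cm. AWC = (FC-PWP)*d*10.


AWC = (FC - PWP) * d * 10
AWC = (0.4 - 0.12) * 125 * 10
AWC = 0.2800 * 125 * 10

350.0000 mm


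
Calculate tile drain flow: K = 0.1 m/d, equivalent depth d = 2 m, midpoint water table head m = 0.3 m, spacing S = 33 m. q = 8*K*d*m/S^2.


q = 8*K*d*m/S^2
q = 8*0.1*2*0.3/33^2
q = 0.4800 / 1089

4.4077e-04 m/d


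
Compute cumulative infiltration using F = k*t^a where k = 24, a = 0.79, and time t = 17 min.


F = k * t^a = 24 * 17^0.79
F = 24 * 9.376800

225.0432 mm


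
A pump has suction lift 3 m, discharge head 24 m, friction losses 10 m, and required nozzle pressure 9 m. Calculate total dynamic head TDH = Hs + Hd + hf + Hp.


TDH = Hs + Hd + hf + Hp = 3 + 24 + 10 + 9 = 46

46 m


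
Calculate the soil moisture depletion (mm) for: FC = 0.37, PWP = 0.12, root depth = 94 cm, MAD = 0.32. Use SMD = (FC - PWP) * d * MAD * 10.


SMD = (FC - PWP) * d * MAD * 10
SMD = (0.37 - 0.12) * 94 * 0.32 * 10
SMD = 0.2500 * 94 * 0.32 * 10

75.2000 mm


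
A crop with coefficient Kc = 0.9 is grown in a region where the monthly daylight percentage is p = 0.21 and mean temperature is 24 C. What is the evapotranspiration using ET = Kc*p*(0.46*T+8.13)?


ET = Kc * p * (0.46*T + 8.13)
ET = 0.9 * 0.21 * (0.46*24 + 8.13)
ET = 0.9 * 0.21 * 19.1700

3.6231 mm/day


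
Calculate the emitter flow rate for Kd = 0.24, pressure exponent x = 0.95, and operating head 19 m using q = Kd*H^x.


q = Kd * H^x = 0.24 * 19^0.95 = 0.24 * 16.398945

3.9357 L/h


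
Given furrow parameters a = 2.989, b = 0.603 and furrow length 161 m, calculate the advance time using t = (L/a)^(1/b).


t = (L/a)^(1/b)
t = (161/2.989)^(1/0.603)
t = 53.864169^(1/0.603)

743.2659 min


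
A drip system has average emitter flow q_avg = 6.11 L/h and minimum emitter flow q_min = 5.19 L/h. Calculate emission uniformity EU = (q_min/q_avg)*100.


EU = (q_min/q_avg)*100 = (5.19/6.11)*100 = 84.9427%

84.9427 %


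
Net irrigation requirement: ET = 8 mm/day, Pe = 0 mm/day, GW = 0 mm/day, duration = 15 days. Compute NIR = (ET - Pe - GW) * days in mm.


Daily deficit = ET - Pe - GW = 8 - 0 - 0 = 8 mm/day
NIR = 8 * 15 = 120 mm

120.0000 mm


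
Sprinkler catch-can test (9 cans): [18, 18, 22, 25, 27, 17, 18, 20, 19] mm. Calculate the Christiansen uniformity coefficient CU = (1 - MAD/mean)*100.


mean = 20.444444 mm
MAD = 2.814815 mm
CU = (1 - 2.814815/20.444444)*100

86.2319 %


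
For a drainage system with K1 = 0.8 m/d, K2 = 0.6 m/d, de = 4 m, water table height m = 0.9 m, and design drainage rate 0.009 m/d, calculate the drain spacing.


S^2 = 8*K2*de*m/q + 4*K1*m^2/q
S^2 = 8*0.6*4*0.9/0.009 + 4*0.8*0.9^2/0.009
S = sqrt(2208.0000)

46.9894 m


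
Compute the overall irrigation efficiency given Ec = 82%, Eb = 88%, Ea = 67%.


Ec = 0.82, Eb = 0.88, Ea = 0.67
E = 0.82 * 0.88 * 0.67 * 100 = 48.3472%

48.3472 %


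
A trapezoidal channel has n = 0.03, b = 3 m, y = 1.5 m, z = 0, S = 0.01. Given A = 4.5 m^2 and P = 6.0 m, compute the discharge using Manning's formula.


R = A/P = 4.5/6.0 = 0.750000
Q = (1/0.03) * 4.5 * 0.750000^(2/3) * 0.01^0.5

12.3822 m^3/s


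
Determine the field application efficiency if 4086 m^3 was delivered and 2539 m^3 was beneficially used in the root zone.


Ea = V_root / V_field * 100 = 2539 / 4086 * 100 = 62.1390%

62.1390 %


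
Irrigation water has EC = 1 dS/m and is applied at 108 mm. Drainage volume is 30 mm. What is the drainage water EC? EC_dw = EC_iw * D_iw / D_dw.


EC_dw = EC_iw * D_iw / D_dw
EC_dw = 1 * 108 / 30
EC_dw = 108 / 30

3.6000 dS/m


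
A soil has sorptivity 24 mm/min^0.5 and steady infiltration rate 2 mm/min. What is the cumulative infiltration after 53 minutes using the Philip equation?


F = S*sqrt(t) + A*t
F = 24*sqrt(53) + 2*53
F = 24*7.280110 + 106

280.7226 mm


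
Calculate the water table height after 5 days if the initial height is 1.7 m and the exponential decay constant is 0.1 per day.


m = m0 * exp(-k*t)
m = 1.7 * exp(-0.1 * 5)
m = 1.7 * exp(-0.5000)

1.0311 m


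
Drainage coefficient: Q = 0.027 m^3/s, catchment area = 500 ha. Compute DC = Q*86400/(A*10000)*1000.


DC = Q * 86400 / (A * 10000) * 1000
DC = 0.027 * 86400 / (500 * 10000) * 1000
DC = 2332800.0000 / 5000000

0.4666 mm/day


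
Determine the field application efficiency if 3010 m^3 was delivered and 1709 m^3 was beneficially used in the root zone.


Ea = V_root / V_field * 100 = 1709 / 3010 * 100 = 56.7774%

56.7774 %


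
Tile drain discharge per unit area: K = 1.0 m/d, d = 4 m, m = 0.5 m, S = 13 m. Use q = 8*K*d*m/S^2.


q = 8*K*d*m/S^2
q = 8*1.0*4*0.5/13^2
q = 16.0000 / 169

0.0947 m/d


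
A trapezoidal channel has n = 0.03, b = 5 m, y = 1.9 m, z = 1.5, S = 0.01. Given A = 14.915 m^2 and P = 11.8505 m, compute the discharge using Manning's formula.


R = A/P = 14.915/11.8505 = 1.258597
Q = (1/0.03) * 14.915 * 1.258597^(2/3) * 0.01^0.5

57.9553 m^3/s


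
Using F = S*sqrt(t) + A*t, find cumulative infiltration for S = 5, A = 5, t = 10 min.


F = S*sqrt(t) + A*t
F = 5*sqrt(10) + 5*10
F = 5*3.162278 + 50

65.8114 mm


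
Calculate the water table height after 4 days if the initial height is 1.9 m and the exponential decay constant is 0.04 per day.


m = m0 * exp(-k*t)
m = 1.9 * exp(-0.04 * 4)
m = 1.9 * exp(-0.1600)

1.6191 m


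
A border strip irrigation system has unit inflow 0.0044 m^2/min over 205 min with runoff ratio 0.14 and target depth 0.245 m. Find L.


L = q*t/((1+r)*Z)
L = 0.0044*205/((1+0.14)*0.245)
L = 0.902/0.2793

3.2295 m


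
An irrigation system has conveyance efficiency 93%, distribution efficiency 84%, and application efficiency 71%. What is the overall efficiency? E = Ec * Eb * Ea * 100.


Ec = 0.93, Eb = 0.84, Ea = 0.71
E = 0.93 * 0.84 * 0.71 * 100 = 55.4652%

55.4652 %


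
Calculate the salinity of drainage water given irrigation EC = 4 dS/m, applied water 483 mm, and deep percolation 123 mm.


EC_dw = EC_iw * D_iw / D_dw
EC_dw = 4 * 483 / 123
EC_dw = 1932 / 123

15.7073 dS/m


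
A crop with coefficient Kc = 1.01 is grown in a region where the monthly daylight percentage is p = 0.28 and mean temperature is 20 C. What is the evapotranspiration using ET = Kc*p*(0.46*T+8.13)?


ET = Kc * p * (0.46*T + 8.13)
ET = 1.01 * 0.28 * (0.46*20 + 8.13)
ET = 1.01 * 0.28 * 17.3300

4.9009 mm/day


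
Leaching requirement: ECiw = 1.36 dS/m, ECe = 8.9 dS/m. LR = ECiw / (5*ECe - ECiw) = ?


LR = ECiw / (5*ECe - ECiw)
LR = 1.36 / (5*8.9 - 1.36)
LR = 1.36 / 43.1400

0.0315


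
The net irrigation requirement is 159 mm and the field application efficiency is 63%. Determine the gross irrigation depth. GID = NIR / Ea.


Ea = 63% = 0.63
GID = NIR / Ea = 159 / 0.63 = 252.3810 mm

252.3810 mm


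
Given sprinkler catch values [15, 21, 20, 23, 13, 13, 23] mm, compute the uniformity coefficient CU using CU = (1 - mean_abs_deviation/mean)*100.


mean = 18.285714 mm
MAD = 3.959184 mm
CU = (1 - 3.959184/18.285714)*100

78.3482 %


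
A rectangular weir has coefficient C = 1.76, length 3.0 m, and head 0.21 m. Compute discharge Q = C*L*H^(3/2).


Q = C * L * H^(3/2) = 1.76 * 3.0 * 0.21^1.5 = 1.76 * 3.0 * 0.096234

0.5081 m^3/s


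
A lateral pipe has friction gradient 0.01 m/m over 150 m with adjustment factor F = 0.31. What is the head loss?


hf = J * L * F = 0.01 * 150 * 0.31 = 0.4650 m

0.4650 m


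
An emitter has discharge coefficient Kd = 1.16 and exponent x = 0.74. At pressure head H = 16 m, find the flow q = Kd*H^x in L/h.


q = Kd * H^x = 1.16 * 16^0.74 = 1.16 * 7.781240

9.0262 L/h


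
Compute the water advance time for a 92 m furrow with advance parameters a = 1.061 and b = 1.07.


t = (L/a)^(1/b)
t = (92/1.061)^(1/1.07)
t = 86.710650^(1/1.07)

64.7564 min


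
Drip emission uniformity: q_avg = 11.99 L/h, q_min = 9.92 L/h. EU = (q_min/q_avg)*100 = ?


EU = (q_min/q_avg)*100 = (9.92/11.99)*100 = 82.7356%

82.7356 %


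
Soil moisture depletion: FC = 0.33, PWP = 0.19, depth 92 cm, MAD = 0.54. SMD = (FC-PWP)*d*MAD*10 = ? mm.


SMD = (FC - PWP) * d * MAD * 10
SMD = (0.33 - 0.19) * 92 * 0.54 * 10
SMD = 0.1400 * 92 * 0.54 * 10

69.5520 mm


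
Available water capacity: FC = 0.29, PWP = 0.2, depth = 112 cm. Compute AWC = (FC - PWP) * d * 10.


AWC = (FC - PWP) * d * 10
AWC = (0.29 - 0.2) * 112 * 10
AWC = 0.0900 * 112 * 10

100.8000 mm


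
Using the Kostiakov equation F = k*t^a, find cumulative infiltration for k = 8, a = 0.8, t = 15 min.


F = k * t^a = 8 * 15^0.8
F = 8 * 8.727161

69.8173 mm


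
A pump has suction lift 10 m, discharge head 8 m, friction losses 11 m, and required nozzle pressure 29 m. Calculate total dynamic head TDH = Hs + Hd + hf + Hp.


TDH = Hs + Hd + hf + Hp = 10 + 8 + 11 + 29 = 58

58 m


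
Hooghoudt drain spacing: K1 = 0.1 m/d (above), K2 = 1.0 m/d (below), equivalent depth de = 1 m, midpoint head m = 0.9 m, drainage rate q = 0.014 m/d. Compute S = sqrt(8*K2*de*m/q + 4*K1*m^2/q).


S^2 = 8*K2*de*m/q + 4*K1*m^2/q
S^2 = 8*1.0*1*0.9/0.014 + 4*0.1*0.9^2/0.014
S = sqrt(537.4286)

23.1825 m


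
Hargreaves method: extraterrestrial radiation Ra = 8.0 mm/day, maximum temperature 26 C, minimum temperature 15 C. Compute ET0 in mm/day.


Tmean = (Tmax + Tmin)/2 = (26 + 15)/2 = 20.5
ET0 = 0.0023 * 8.0 * (20.5 + 17.8) * sqrt(26 - 15)
ET0 = 0.0023 * 8.0 * 38.3 * 3.316625

2.3373 mm/day


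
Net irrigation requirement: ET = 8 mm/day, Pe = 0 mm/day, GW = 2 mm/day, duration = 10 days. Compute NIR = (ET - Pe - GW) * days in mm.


Daily deficit = ET - Pe - GW = 8 - 0 - 2 = 6 mm/day
NIR = 6 * 10 = 60 mm

60.0000 mm


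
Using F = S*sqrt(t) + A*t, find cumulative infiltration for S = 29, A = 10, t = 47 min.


F = S*sqrt(t) + A*t
F = 29*sqrt(47) + 10*47
F = 29*6.855655 + 470

668.8140 mm


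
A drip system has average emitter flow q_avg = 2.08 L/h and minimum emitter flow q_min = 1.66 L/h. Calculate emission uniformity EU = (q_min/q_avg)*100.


EU = (q_min/q_avg)*100 = (1.66/2.08)*100 = 79.8077%

79.8077 %


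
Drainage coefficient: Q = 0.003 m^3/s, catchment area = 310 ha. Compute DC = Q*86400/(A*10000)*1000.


DC = Q * 86400 / (A * 10000) * 1000
DC = 0.003 * 86400 / (310 * 10000) * 1000
DC = 259200.0000 / 3100000

0.0836 mm/day


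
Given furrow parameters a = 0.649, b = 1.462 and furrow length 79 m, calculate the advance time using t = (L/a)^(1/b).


t = (L/a)^(1/b)
t = (79/0.649)^(1/1.462)
t = 121.725732^(1/1.462)

26.6926 min


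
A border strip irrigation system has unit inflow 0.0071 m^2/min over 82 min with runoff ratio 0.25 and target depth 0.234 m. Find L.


L = q*t/((1+r)*Z)
L = 0.0071*82/((1+0.25)*0.234)
L = 0.5822/0.2925

1.9904 m


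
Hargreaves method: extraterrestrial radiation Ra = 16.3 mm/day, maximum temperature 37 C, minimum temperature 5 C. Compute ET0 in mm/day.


Tmean = (Tmax + Tmin)/2 = (37 + 5)/2 = 21.0
ET0 = 0.0023 * 16.3 * (21.0 + 17.8) * sqrt(37 - 5)
ET0 = 0.0023 * 16.3 * 38.8 * 5.656854

8.2285 mm/day


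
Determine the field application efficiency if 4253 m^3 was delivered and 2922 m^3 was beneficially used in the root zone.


Ea = V_root / V_field * 100 = 2922 / 4253 * 100 = 68.7044%

68.7044 %


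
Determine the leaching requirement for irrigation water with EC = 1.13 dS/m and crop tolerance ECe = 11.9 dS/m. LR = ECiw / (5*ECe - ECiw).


LR = ECiw / (5*ECe - ECiw)
LR = 1.13 / (5*11.9 - 1.13)
LR = 1.13 / 58.3700

0.0194


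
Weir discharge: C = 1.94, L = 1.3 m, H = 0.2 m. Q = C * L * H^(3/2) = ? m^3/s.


Q = C * L * H^(3/2) = 1.94 * 1.3 * 0.2^1.5 = 1.94 * 1.3 * 0.089443

0.2256 m^3/s


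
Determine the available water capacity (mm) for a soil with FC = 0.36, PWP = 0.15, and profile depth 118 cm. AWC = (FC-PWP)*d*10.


AWC = (FC - PWP) * d * 10
AWC = (0.36 - 0.15) * 118 * 10
AWC = 0.2100 * 118 * 10

247.8000 mm


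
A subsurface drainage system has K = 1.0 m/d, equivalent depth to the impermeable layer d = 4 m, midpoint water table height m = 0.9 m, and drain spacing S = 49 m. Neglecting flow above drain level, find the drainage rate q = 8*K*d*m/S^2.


q = 8*K*d*m/S^2
q = 8*1.0*4*0.9/49^2
q = 28.8000 / 2401

0.0120 m/d


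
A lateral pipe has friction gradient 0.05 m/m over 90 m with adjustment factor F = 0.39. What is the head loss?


hf = J * L * F = 0.05 * 90 * 0.39 = 1.7550 m

1.7550 m


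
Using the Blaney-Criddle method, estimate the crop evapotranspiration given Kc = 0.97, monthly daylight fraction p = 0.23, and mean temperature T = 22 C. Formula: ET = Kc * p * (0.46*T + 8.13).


ET = Kc * p * (0.46*T + 8.13)
ET = 0.97 * 0.23 * (0.46*22 + 8.13)
ET = 0.97 * 0.23 * 18.2500

4.0716 mm/day


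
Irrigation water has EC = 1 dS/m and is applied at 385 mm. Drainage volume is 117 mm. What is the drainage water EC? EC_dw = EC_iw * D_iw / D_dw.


EC_dw = EC_iw * D_iw / D_dw
EC_dw = 1 * 385 / 117
EC_dw = 385 / 117

3.2906 dS/m


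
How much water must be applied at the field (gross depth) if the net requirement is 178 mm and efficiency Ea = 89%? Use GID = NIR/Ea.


Ea = 89% = 0.89
GID = NIR / Ea = 178 / 0.89 = 200.0000 mm

200.0000 mm


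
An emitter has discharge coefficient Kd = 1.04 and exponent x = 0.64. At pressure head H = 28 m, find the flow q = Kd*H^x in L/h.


q = Kd * H^x = 1.04 * 28^0.64 = 1.04 * 8.436866

8.7743 L/h


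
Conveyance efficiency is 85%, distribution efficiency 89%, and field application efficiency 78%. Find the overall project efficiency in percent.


Ec = 0.85, Eb = 0.89, Ea = 0.78
E = 0.85 * 0.89 * 0.78 * 100 = 59.0070%

59.0070 %


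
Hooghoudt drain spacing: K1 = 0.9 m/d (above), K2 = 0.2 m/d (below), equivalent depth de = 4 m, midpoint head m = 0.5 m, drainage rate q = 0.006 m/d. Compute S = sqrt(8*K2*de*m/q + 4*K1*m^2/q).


S^2 = 8*K2*de*m/q + 4*K1*m^2/q
S^2 = 8*0.2*4*0.5/0.006 + 4*0.9*0.5^2/0.006
S = sqrt(683.3333)

26.1406 m


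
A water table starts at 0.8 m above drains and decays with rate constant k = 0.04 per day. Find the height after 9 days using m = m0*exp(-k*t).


m = m0 * exp(-k*t)
m = 0.8 * exp(-0.04 * 9)
m = 0.8 * exp(-0.3600)

0.5581 m


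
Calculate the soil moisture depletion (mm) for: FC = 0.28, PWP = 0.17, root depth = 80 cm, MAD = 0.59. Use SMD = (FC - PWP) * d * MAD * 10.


SMD = (FC - PWP) * d * MAD * 10
SMD = (0.28 - 0.17) * 80 * 0.59 * 10
SMD = 0.1100 * 80 * 0.59 * 10

51.9200 mm


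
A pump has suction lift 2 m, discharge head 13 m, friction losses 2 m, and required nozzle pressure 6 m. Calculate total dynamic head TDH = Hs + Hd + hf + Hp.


TDH = Hs + Hd + hf + Hp = 2 + 13 + 2 + 6 = 23

23 m


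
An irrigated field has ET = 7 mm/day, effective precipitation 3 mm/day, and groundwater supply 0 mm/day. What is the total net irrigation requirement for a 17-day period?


Daily deficit = ET - Pe - GW = 7 - 3 - 0 = 4 mm/day
NIR = 4 * 17 = 68 mm

68.0000 mm


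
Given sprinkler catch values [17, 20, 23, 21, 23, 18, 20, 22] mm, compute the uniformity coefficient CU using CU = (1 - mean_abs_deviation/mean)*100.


mean = 20.500000 mm
MAD = 1.750000 mm
CU = (1 - 1.750000/20.500000)*100

91.4634 %


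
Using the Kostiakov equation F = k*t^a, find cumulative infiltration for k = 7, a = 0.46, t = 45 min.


F = k * t^a = 7 * 45^0.46
F = 7 * 5.760733

40.3251 mm


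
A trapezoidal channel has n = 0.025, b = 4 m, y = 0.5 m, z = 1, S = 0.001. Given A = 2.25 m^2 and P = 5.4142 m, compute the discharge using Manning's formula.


R = A/P = 2.25/5.4142 = 0.415574
Q = (1/0.025) * 2.25 * 0.415574^(2/3) * 0.001^0.5

1.5849 m^3/s


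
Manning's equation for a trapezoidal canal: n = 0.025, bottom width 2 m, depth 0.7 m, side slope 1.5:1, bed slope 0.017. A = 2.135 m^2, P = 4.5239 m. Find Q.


R = A/P = 2.135/4.5239 = 0.471938
Q = (1/0.025) * 2.135 * 0.471938^(2/3) * 0.017^0.5

6.7495 m^3/s


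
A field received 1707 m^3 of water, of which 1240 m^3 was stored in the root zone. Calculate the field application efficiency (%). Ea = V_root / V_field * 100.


Ea = V_root / V_field * 100 = 1240 / 1707 * 100 = 72.6421%

72.6421 %


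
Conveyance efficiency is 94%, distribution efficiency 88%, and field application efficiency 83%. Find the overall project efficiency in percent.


Ec = 0.94, Eb = 0.88, Ea = 0.83
E = 0.94 * 0.88 * 0.83 * 100 = 68.6576%

68.6576 %


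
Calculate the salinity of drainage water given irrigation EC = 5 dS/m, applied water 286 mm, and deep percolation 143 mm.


EC_dw = EC_iw * D_iw / D_dw
EC_dw = 5 * 286 / 143
EC_dw = 1430 / 143

10.0000 dS/m


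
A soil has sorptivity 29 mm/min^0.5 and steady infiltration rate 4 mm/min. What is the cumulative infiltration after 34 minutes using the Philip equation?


F = S*sqrt(t) + A*t
F = 29*sqrt(34) + 4*34
F = 29*5.830952 + 136

305.0976 mm


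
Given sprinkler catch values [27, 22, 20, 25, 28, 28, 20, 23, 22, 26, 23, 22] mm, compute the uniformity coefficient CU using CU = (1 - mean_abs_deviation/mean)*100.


mean = 23.833333 mm
MAD = 2.472222 mm
CU = (1 - 2.472222/23.833333)*100

89.6270 %


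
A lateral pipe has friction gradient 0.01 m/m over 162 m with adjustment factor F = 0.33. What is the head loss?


hf = J * L * F = 0.01 * 162 * 0.33 = 0.5346 m

0.5346 m


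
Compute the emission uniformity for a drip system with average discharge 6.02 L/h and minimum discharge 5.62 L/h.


EU = (q_min/q_avg)*100 = (5.62/6.02)*100 = 93.3555%

93.3555 %


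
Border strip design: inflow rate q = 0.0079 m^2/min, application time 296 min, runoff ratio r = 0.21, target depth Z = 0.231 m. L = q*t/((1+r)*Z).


L = q*t/((1+r)*Z)
L = 0.0079*296/((1+0.21)*0.231)
L = 2.3384/0.27951

8.3661 m


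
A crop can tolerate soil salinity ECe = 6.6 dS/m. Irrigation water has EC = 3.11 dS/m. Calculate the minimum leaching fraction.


LR = ECiw / (5*ECe - ECiw)
LR = 3.11 / (5*6.6 - 3.11)
LR = 3.11 / 29.8900

0.1040


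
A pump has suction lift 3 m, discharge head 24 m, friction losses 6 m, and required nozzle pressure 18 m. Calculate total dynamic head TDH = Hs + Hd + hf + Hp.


TDH = Hs + Hd + hf + Hp = 3 + 24 + 6 + 18 = 51

51 m


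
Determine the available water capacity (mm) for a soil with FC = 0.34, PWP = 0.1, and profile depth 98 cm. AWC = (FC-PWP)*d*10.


AWC = (FC - PWP) * d * 10
AWC = (0.34 - 0.1) * 98 * 10
AWC = 0.2400 * 98 * 10

235.2000 mm


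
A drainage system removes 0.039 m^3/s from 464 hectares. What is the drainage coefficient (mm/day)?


DC = Q * 86400 / (A * 10000) * 1000
DC = 0.039 * 86400 / (464 * 10000) * 1000
DC = 3369600.0000 / 4640000

0.7262 mm/day


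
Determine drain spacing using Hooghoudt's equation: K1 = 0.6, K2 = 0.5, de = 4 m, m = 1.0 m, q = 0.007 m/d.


S^2 = 8*K2*de*m/q + 4*K1*m^2/q
S^2 = 8*0.5*4*1.0/0.007 + 4*0.6*1.0^2/0.007
S = sqrt(2628.5714)

51.2696 m


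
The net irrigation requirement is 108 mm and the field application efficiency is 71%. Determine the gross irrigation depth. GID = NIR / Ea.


Ea = 71% = 0.71
GID = NIR / Ea = 108 / 0.71 = 152.1127 mm

152.1127 mm


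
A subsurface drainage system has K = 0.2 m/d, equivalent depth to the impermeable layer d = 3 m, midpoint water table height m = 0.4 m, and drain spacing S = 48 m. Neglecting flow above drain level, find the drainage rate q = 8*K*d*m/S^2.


q = 8*K*d*m/S^2
q = 8*0.2*3*0.4/48^2
q = 1.9200 / 2304

8.3333e-04 m/d


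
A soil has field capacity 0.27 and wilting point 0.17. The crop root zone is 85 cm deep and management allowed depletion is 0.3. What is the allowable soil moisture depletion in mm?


SMD = (FC - PWP) * d * MAD * 10
SMD = (0.27 - 0.17) * 85 * 0.3 * 10
SMD = 0.1000 * 85 * 0.3 * 10

25.5000 mm


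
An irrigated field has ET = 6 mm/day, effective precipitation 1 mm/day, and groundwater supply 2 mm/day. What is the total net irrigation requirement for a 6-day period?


Daily deficit = ET - Pe - GW = 6 - 1 - 2 = 3 mm/day
NIR = 3 * 6 = 18 mm

18.0000 mm


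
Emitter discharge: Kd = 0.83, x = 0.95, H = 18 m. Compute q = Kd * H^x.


q = Kd * H^x = 0.83 * 18^0.95 = 0.83 * 15.577899

12.9297 L/h


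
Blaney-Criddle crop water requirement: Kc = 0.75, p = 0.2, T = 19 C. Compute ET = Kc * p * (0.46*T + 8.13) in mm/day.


ET = Kc * p * (0.46*T + 8.13)
ET = 0.75 * 0.2 * (0.46*19 + 8.13)
ET = 0.75 * 0.2 * 16.8700

2.5305 mm/day


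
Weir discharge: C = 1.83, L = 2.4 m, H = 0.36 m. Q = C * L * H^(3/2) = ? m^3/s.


Q = C * L * H^(3/2) = 1.83 * 2.4 * 0.36^1.5 = 1.83 * 2.4 * 0.216000

0.9487 m^3/s


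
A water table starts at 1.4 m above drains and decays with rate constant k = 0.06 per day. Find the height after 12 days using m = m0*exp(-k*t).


m = m0 * exp(-k*t)
m = 1.4 * exp(-0.06 * 12)
m = 1.4 * exp(-0.7200)

0.6815 m


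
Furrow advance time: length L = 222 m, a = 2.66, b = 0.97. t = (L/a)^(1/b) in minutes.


t = (L/a)^(1/b)
t = (222/2.66)^(1/0.97)
t = 83.458647^(1/0.97)

95.6970 min


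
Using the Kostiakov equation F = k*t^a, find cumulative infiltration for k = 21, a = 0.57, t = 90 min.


F = k * t^a = 21 * 90^0.57
F = 21 * 12.999248

272.9842 mm


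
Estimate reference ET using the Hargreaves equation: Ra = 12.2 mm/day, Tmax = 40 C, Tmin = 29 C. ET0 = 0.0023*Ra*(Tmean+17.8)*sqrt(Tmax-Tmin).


Tmean = (Tmax + Tmin)/2 = (40 + 29)/2 = 34.5
ET0 = 0.0023 * 12.2 * (34.5 + 17.8) * sqrt(40 - 29)
ET0 = 0.0023 * 12.2 * 52.3 * 3.316625

4.8673 mm/day


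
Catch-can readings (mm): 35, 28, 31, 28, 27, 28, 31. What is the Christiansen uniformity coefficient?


mean = 29.714286 mm
MAD = 2.244898 mm
CU = (1 - 2.244898/29.714286)*100

92.4451 %


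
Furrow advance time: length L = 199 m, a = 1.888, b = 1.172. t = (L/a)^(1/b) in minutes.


t = (L/a)^(1/b)
t = (199/1.888)^(1/1.172)
t = 105.402542^(1/1.172)

53.2086 min


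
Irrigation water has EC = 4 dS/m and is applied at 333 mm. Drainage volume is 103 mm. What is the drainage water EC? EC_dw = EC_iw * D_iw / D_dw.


EC_dw = EC_iw * D_iw / D_dw
EC_dw = 4 * 333 / 103
EC_dw = 1332 / 103

12.9320 dS/m


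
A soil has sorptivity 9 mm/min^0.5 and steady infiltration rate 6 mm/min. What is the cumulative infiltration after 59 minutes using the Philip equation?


F = S*sqrt(t) + A*t
F = 9*sqrt(59) + 6*59
F = 9*7.681146 + 354

423.1303 mm


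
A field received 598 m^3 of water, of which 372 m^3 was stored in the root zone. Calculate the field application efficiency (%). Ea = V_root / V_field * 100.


Ea = V_root / V_field * 100 = 372 / 598 * 100 = 62.2074%

62.2074 %


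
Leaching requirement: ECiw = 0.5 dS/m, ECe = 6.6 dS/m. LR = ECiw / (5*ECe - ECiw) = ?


LR = ECiw / (5*ECe - ECiw)
LR = 0.5 / (5*6.6 - 0.5)
LR = 0.5 / 32.5000

0.0154


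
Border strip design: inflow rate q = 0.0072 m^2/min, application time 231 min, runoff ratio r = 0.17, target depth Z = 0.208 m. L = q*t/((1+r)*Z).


L = q*t/((1+r)*Z)
L = 0.0072*231/((1+0.17)*0.208)
L = 1.6632/0.24336

6.8343 m


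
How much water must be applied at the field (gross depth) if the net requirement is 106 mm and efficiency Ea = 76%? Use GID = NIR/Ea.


Ea = 76% = 0.76
GID = NIR / Ea = 106 / 0.76 = 139.4737 mm

139.4737 mm


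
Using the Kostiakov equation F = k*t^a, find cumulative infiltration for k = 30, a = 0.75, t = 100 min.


F = k * t^a = 30 * 100^0.75
F = 30 * 31.622777

948.6833 mm


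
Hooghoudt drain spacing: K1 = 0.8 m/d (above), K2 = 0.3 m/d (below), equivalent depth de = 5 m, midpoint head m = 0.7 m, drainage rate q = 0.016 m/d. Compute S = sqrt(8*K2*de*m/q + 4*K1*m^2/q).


S^2 = 8*K2*de*m/q + 4*K1*m^2/q
S^2 = 8*0.3*5*0.7/0.016 + 4*0.8*0.7^2/0.016
S = sqrt(623.0000)

24.9600 m


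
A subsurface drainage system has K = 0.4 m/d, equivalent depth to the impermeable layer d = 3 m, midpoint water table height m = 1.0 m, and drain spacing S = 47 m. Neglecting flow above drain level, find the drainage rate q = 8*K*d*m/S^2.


q = 8*K*d*m/S^2
q = 8*0.4*3*1.0/47^2
q = 9.6000 / 2209

0.0043 m/d


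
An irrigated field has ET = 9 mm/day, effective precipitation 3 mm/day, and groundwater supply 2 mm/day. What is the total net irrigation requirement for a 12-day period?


Daily deficit = ET - Pe - GW = 9 - 3 - 2 = 4 mm/day
NIR = 4 * 12 = 48 mm

48.0000 mm


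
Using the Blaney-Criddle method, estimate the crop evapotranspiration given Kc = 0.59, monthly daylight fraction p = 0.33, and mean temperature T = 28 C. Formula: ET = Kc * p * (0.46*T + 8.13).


ET = Kc * p * (0.46*T + 8.13)
ET = 0.59 * 0.33 * (0.46*28 + 8.13)
ET = 0.59 * 0.33 * 21.0100

4.0906 mm/day


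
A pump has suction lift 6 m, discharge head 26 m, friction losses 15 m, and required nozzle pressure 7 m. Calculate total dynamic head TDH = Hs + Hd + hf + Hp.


TDH = Hs + Hd + hf + Hp = 6 + 26 + 15 + 7 = 54

54 m


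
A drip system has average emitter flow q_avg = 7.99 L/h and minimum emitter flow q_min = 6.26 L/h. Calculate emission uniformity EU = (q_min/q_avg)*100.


EU = (q_min/q_avg)*100 = (6.26/7.99)*100 = 78.3479%

78.3479 %


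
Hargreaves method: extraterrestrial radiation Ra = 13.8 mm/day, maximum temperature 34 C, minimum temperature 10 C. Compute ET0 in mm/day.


Tmean = (Tmax + Tmin)/2 = (34 + 10)/2 = 22.0
ET0 = 0.0023 * 13.8 * (22.0 + 17.8) * sqrt(34 - 10)
ET0 = 0.0023 * 13.8 * 39.8 * 4.898979

6.1886 mm/day


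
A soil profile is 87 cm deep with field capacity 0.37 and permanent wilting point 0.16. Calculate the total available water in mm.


AWC = (FC - PWP) * d * 10
AWC = (0.37 - 0.16) * 87 * 10
AWC = 0.2100 * 87 * 10

182.7000 mm


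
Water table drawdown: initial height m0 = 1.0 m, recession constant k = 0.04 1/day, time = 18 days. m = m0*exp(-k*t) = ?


m = m0 * exp(-k*t)
m = 1.0 * exp(-0.04 * 18)
m = 1.0 * exp(-0.7200)

0.4868 m


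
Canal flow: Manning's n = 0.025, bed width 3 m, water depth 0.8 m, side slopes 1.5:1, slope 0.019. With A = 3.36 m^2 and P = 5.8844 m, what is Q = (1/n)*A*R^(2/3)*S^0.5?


R = A/P = 3.36/5.8844 = 0.571001
Q = (1/0.025) * 3.36 * 0.571001^(2/3) * 0.019^0.5

12.7507 m^3/s


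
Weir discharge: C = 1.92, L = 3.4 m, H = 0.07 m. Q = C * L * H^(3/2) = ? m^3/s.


Q = C * L * H^(3/2) = 1.92 * 3.4 * 0.07^1.5 = 1.92 * 3.4 * 0.018520

0.1209 m^3/s


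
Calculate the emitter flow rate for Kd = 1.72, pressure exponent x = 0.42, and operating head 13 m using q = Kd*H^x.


q = Kd * H^x = 1.72 * 13^0.42 = 1.72 * 2.936677

5.0511 L/h


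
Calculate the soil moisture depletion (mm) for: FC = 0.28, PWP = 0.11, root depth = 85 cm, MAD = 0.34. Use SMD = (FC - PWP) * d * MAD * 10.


SMD = (FC - PWP) * d * MAD * 10
SMD = (0.28 - 0.11) * 85 * 0.34 * 10
SMD = 0.1700 * 85 * 0.34 * 10

49.1300 mm


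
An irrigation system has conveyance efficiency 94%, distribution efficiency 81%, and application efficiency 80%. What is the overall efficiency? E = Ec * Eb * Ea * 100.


Ec = 0.94, Eb = 0.81, Ea = 0.8
E = 0.94 * 0.81 * 0.8 * 100 = 60.9120%

60.9120 %


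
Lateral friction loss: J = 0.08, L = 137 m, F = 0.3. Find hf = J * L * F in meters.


hf = J * L * F = 0.08 * 137 * 0.3 = 3.2880 m

3.2880 m


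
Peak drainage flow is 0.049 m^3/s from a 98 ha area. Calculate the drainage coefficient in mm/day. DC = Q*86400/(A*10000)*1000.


DC = Q * 86400 / (A * 10000) * 1000
DC = 0.049 * 86400 / (98 * 10000) * 1000
DC = 4233600.0000 / 980000

4.3200 mm/day


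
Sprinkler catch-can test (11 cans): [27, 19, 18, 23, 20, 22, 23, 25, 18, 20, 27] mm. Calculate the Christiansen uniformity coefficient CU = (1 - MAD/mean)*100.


mean = 22.000000 mm
MAD = 2.727273 mm
CU = (1 - 2.727273/22.000000)*100

87.6033 %


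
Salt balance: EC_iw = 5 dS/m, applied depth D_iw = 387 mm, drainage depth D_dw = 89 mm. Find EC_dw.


EC_dw = EC_iw * D_iw / D_dw
EC_dw = 5 * 387 / 89
EC_dw = 1935 / 89

21.7416 dS/m


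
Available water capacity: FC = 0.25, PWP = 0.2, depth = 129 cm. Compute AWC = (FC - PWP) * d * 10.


AWC = (FC - PWP) * d * 10
AWC = (0.25 - 0.2) * 129 * 10
AWC = 0.0500 * 129 * 10

64.5000 mm


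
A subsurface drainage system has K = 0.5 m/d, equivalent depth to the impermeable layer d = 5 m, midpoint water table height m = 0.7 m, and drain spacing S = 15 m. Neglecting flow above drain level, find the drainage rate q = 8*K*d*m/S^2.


q = 8*K*d*m/S^2
q = 8*0.5*5*0.7/15^2
q = 14.0000 / 225

0.0622 m/d


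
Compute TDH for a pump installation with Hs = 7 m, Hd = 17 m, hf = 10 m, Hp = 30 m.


TDH = Hs + Hd + hf + Hp = 7 + 17 + 10 + 30 = 64

64 m


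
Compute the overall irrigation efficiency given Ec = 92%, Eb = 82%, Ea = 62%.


Ec = 0.92, Eb = 0.82, Ea = 0.62
E = 0.92 * 0.82 * 0.62 * 100 = 46.7728%

46.7728 %


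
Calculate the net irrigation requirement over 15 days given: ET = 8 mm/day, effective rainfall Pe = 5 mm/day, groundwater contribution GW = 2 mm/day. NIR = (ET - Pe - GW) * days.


Daily deficit = ET - Pe - GW = 8 - 5 - 2 = 1 mm/day
NIR = 1 * 15 = 15 mm

15.0000 mm


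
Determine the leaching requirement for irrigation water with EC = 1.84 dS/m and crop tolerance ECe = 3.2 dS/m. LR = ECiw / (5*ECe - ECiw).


LR = ECiw / (5*ECe - ECiw)
LR = 1.84 / (5*3.2 - 1.84)
LR = 1.84 / 14.1600

0.1299


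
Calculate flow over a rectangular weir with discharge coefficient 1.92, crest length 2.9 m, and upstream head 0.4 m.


Q = C * L * H^(3/2) = 1.92 * 2.9 * 0.4^1.5 = 1.92 * 2.9 * 0.252982

1.4086 m^3/s


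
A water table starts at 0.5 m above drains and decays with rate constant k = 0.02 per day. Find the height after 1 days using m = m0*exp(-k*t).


m = m0 * exp(-k*t)
m = 0.5 * exp(-0.02 * 1)
m = 0.5 * exp(-0.0200)

0.4901 m


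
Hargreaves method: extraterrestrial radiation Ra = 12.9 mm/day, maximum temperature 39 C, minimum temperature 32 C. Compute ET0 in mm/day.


Tmean = (Tmax + Tmin)/2 = (39 + 32)/2 = 35.5
ET0 = 0.0023 * 12.9 * (35.5 + 17.8) * sqrt(39 - 32)
ET0 = 0.0023 * 12.9 * 53.3 * 2.645751

4.1840 mm/day


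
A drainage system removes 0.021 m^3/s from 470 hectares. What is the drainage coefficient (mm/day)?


DC = Q * 86400 / (A * 10000) * 1000
DC = 0.021 * 86400 / (470 * 10000) * 1000
DC = 1814400.0000 / 4700000

0.3860 mm/day


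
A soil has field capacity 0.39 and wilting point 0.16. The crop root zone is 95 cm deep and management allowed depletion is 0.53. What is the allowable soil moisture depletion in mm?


SMD = (FC - PWP) * d * MAD * 10
SMD = (0.39 - 0.16) * 95 * 0.53 * 10
SMD = 0.2300 * 95 * 0.53 * 10

115.8050 mm


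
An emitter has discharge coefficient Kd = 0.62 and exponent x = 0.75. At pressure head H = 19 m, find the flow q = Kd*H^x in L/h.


q = Kd * H^x = 0.62 * 19^0.75 = 0.62 * 9.100499

5.6423 L/h


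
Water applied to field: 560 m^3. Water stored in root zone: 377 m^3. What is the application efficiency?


Ea = V_root / V_field * 100 = 377 / 560 * 100 = 67.3214%

67.3214 %


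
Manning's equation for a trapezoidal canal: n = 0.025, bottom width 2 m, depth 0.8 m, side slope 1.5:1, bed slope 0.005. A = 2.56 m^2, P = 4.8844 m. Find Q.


R = A/P = 2.56/4.8844 = 0.524118
Q = (1/0.025) * 2.56 * 0.524118^(2/3) * 0.005^0.5

4.7069 m^3/s


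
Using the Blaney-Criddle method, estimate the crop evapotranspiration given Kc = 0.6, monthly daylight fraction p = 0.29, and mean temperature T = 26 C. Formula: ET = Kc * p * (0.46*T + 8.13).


ET = Kc * p * (0.46*T + 8.13)
ET = 0.6 * 0.29 * (0.46*26 + 8.13)
ET = 0.6 * 0.29 * 20.0900

3.4957 mm/day


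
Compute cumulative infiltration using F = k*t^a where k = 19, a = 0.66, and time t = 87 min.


F = k * t^a = 19 * 87^0.66
F = 19 * 19.058236

362.1065 mm


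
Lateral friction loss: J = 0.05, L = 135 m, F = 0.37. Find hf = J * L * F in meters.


hf = J * L * F = 0.05 * 135 * 0.37 = 2.4975 m

2.4975 m


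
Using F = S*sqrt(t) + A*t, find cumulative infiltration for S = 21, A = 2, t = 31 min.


F = S*sqrt(t) + A*t
F = 21*sqrt(31) + 2*31
F = 21*5.567764 + 62

178.9230 mm


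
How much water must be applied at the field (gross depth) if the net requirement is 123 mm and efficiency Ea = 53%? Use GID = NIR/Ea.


Ea = 53% = 0.53
GID = NIR / Ea = 123 / 0.53 = 232.0755 mm

232.0755 mm


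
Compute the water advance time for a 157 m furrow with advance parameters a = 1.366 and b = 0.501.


t = (L/a)^(1/b)
t = (157/1.366)^(1/0.501)
t = 114.934114^(1/0.501)

12962.0162 min


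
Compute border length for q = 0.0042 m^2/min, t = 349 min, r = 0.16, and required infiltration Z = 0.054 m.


L = q*t/((1+r)*Z)
L = 0.0042*349/((1+0.16)*0.054)
L = 1.4658/0.06264

23.4004 m


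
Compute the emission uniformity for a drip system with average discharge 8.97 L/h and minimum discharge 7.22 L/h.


EU = (q_min/q_avg)*100 = (7.22/8.97)*100 = 80.4905%

80.4905 %


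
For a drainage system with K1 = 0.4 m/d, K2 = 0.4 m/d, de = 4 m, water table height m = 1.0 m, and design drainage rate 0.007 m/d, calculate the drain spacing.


S^2 = 8*K2*de*m/q + 4*K1*m^2/q
S^2 = 8*0.4*4*1.0/0.007 + 4*0.4*1.0^2/0.007
S = sqrt(2057.1429)

45.3557 m


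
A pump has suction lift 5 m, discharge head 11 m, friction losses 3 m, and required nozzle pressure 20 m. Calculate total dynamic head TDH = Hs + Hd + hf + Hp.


TDH = Hs + Hd + hf + Hp = 5 + 11 + 3 + 20 = 39

39 m


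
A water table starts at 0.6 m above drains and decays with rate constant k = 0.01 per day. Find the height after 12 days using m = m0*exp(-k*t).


m = m0 * exp(-k*t)
m = 0.6 * exp(-0.01 * 12)
m = 0.6 * exp(-0.1200)

0.5322 m


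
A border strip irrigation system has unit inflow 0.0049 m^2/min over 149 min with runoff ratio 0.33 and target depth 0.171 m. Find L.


L = q*t/((1+r)*Z)
L = 0.0049*149/((1+0.33)*0.171)
L = 0.7301/0.22743

3.2102 m


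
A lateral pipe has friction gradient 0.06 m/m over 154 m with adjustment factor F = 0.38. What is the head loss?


hf = J * L * F = 0.06 * 154 * 0.38 = 3.5112 m

3.5112 m


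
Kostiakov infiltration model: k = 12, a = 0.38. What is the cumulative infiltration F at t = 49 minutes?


F = k * t^a = 12 * 49^0.38
F = 12 * 4.388080

52.6570 mm


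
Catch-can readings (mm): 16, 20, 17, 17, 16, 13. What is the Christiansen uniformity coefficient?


mean = 16.500000 mm
MAD = 1.500000 mm
CU = (1 - 1.500000/16.500000)*100

90.9091 %
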